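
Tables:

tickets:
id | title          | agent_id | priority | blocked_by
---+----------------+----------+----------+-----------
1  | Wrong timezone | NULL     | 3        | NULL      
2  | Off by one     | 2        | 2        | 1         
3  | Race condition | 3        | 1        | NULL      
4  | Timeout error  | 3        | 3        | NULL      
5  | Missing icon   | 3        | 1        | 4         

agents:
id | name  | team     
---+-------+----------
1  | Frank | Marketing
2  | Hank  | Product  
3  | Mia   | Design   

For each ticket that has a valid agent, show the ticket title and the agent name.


INNER JOIN keeps only tickets rows whose agent_id matches an id in agents. Walk through each ticket:
  - ticket 1 (Wrong timezone): agent_id=NULL, no match -> dropped
  - ticket 2 (Off by one): agent_id=2 -> matches Hank
  - ticket 3 (Race condition): agent_id=3 -> matches Mia
  - ticket 4 (Timeout error): agent_id=3 -> matches Mia
  - ticket 5 (Missing icon): agent_id=3 -> matches Mia
So 1 of 5 rows is dropped.

SQL:
SELECT a.title, b.name AS agent
FROM tickets a
INNER JOIN agents b ON a.agent_id = b.id

Result:
title          | agent
---------------+------
Off by one     | Hank 
Race condition | Mia  
Timeout error  | Mia  
Missing icon   | Mia  


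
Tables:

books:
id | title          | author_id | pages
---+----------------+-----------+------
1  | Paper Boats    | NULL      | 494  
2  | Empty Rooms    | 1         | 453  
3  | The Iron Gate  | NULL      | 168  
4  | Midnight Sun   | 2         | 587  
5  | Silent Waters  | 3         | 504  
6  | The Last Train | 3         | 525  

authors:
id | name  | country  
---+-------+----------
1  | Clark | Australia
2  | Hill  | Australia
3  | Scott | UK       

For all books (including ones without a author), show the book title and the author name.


LEFT JOIN keeps every row from books (the left table); where author_id has no match in authors, the author columns become NULL. Walk through each book:
  - book 1 (Paper Boats): author_id=NULL, no match -> kept with NULL
  - book 2 (Empty Rooms): author_id=1 -> matches Clark
  - book 3 (The Iron Gate): author_id=NULL, no match -> kept with NULL
  - book 4 (Midnight Sun): author_id=2 -> matches Hill
  - book 5 (Silent Waters): author_id=3 -> matches Scott
  - book 6 (The Last Train): author_id=3 -> matches Scott
All 6 rows appear; 2 have NULL author.

SQL:
SELECT a.title, b.name AS author
FROM books a
LEFT JOIN authors b ON a.author_id = b.id

Result:
title          | author
---------------+-------
Paper Boats    | NULL  
Empty Rooms    | Clark 
The Iron Gate  | NULL  
Midnight Sun   | Hill  
Silent Waters  | Scott 
The Last Train | Scott 


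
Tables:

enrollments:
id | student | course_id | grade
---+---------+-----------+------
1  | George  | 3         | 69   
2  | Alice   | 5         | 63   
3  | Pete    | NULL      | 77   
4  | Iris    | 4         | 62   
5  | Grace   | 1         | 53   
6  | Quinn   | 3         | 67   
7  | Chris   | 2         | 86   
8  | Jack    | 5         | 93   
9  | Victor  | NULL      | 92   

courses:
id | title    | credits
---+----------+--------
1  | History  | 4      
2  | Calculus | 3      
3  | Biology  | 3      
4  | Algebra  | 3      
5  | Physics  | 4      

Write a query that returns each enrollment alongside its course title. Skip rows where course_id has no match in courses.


INNER JOIN keeps only enrollments rows whose course_id matches an id in courses. Walk through each enrollment:
  - enrollment 1 (George): course_id=3 -> matches Biology
  - enrollment 2 (Alice): course_id=5 -> matches Physics
  - enrollment 3 (Pete): course_id=NULL, no match -> dropped
  - enrollment 4 (Iris): course_id=4 -> matches Algebra
  - enrollment 5 (Grace): course_id=1 -> matches History
  - enrollment 6 (Quinn): course_id=3 -> matches Biology
  - enrollment 7 (Chris): course_id=2 -> matches Calculus
  - enrollment 8 (Jack): course_id=5 -> matches Physics
  - enrollment 9 (Victor): course_id=NULL, no match -> dropped
So 2 of 9 rows are dropped.

SQL:
SELECT a.student, b.title AS course
FROM enrollments a
INNER JOIN courses b ON a.course_id = b.id

Result:
student | course  
--------+---------
George  | Biology 
Alice   | Physics 
Iris    | Algebra 
Grace   | History 
Quinn   | Biology 
Chris   | Calculus
Jack    | Physics 


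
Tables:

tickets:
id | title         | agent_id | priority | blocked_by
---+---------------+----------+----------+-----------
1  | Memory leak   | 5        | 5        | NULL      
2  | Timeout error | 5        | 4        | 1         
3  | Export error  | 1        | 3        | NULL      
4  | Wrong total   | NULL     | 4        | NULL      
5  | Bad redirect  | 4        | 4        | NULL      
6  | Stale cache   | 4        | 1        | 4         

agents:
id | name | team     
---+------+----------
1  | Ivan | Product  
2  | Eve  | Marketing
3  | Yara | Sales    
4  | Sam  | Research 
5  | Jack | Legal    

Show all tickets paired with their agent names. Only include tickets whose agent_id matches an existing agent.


INNER JOIN keeps only tickets rows whose agent_id matches an id in agents. Walk through each ticket:
  - ticket 1 (Memory leak): agent_id=5 -> matches Jack
  - ticket 2 (Timeout error): agent_id=5 -> matches Jack
  - ticket 3 (Export error): agent_id=1 -> matches Ivan
  - ticket 4 (Wrong total): agent_id=NULL, no match -> dropped
  - ticket 5 (Bad redirect): agent_id=4 -> matches Sam
  - ticket 6 (Stale cache): agent_id=4 -> matches Sam
So 1 of 6 rows is dropped.

SQL:
SELECT a.title, b.name AS agent
FROM tickets a
INNER JOIN agents b ON a.agent_id = b.id

Result:
title         | agent
--------------+------
Memory leak   | Jack 
Timeout error | Jack 
Export error  | Ivan 
Bad redirect  | Sam  
Stale cache   | Sam  


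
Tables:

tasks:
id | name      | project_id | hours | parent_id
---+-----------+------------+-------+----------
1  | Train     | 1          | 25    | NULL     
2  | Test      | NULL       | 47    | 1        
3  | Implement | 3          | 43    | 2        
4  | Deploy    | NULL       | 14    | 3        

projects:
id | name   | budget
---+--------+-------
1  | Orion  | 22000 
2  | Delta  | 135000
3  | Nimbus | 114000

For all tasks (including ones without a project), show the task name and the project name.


LEFT JOIN keeps every row from tasks (the left table); where project_id has no match in projects, the project columns become NULL. Walk through each task:
  - task 1 (Train): project_id=1 -> matches Orion
  - task 2 (Test): project_id=NULL, no match -> kept with NULL
  - task 3 (Implement): project_id=3 -> matches Nimbus
  - task 4 (Deploy): project_id=NULL, no match -> kept with NULL
All 4 rows appear; 2 have NULL project.

SQL:
SELECT a.name, b.name AS project
FROM tasks a
LEFT JOIN projects b ON a.project_id = b.id

Result:
name      | project
----------+--------
Train     | Orion  
Test      | NULL   
Implement | Nimbus 
Deploy    | NULL   


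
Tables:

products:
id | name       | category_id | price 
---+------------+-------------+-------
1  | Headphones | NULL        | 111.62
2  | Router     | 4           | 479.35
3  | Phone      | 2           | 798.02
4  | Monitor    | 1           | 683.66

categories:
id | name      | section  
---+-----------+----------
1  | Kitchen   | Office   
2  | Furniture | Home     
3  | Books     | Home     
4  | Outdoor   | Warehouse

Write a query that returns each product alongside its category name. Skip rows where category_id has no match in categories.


INNER JOIN keeps only products rows whose category_id matches an id in categories. Walk through each product:
  - product 1 (Headphones): category_id=NULL, no match -> dropped
  - product 2 (Router): category_id=4 -> matches Outdoor
  - product 3 (Phone): category_id=2 -> matches Furniture
  - product 4 (Monitor): category_id=1 -> matches Kitchen
So 1 of 4 rows is dropped.

SQL:
SELECT a.name, b.name AS category
FROM products a
INNER JOIN categories b ON a.category_id = b.id

Result:
name    | category 
--------+----------
Router  | Outdoor  
Phone   | Furniture
Monitor | Kitchen  


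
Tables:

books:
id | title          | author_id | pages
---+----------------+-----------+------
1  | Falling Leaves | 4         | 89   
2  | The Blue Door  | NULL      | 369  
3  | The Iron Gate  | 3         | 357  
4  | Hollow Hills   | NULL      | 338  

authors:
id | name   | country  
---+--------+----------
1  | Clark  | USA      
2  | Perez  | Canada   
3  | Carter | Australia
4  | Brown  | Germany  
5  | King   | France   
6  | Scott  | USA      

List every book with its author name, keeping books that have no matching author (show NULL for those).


LEFT JOIN keeps every row from books (the left table); where author_id has no match in authors, the author columns become NULL. Walk through each book:
  - book 1 (Falling Leaves): author_id=4 -> matches Brown
  - book 2 (The Blue Door): author_id=NULL, no match -> kept with NULL
  - book 3 (The Iron Gate): author_id=3 -> matches Carter
  - book 4 (Hollow Hills): author_id=NULL, no match -> kept with NULL
All 4 rows appear; 2 have NULL author.

SQL:
SELECT a.title, b.name AS author
FROM books a
LEFT JOIN authors b ON a.author_id = b.id

Result:
title          | author
---------------+-------
Falling Leaves | Brown 
The Blue Door  | NULL  
The Iron Gate  | Carter
Hollow Hills   | NULL  


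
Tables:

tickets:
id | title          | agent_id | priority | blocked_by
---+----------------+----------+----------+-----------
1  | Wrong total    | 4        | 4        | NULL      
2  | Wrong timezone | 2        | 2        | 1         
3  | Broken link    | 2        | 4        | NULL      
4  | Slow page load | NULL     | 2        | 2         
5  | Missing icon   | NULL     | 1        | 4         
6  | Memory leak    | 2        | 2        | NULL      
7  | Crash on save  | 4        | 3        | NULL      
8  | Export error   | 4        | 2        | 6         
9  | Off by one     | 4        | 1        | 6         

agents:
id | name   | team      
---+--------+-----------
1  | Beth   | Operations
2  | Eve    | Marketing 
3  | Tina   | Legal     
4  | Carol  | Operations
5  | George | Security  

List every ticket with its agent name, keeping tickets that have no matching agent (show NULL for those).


LEFT JOIN keeps every row from tickets (the left table); where agent_id has no match in agents, the agent columns become NULL. Walk through each ticket:
  - ticket 1 (Wrong total): agent_id=4 -> matches Carol
  - ticket 2 (Wrong timezone): agent_id=2 -> matches Eve
  - ticket 3 (Broken link): agent_id=2 -> matches Eve
  - ticket 4 (Slow page load): agent_id=NULL, no match -> kept with NULL
  - ticket 5 (Missing icon): agent_id=NULL, no match -> kept with NULL
  - ticket 6 (Memory leak): agent_id=2 -> matches Eve
  - ticket 7 (Crash on save): agent_id=4 -> matches Carol
  - ticket 8 (Export error): agent_id=4 -> matches Carol
  - ticket 9 (Off by one): agent_id=4 -> matches Carol
All 9 rows appear; 2 have NULL agent.

SQL:
SELECT a.title, b.name AS agent
FROM tickets a
LEFT JOIN agents b ON a.agent_id = b.id

Result:
title          | agent
---------------+------
Wrong total    | Carol
Wrong timezone | Eve  
Broken link    | Eve  
Slow page load | NULL 
Missing icon   | NULL 
Memory leak    | Eve  
Crash on save  | Carol
Export error   | Carol
Off by one     | Carol


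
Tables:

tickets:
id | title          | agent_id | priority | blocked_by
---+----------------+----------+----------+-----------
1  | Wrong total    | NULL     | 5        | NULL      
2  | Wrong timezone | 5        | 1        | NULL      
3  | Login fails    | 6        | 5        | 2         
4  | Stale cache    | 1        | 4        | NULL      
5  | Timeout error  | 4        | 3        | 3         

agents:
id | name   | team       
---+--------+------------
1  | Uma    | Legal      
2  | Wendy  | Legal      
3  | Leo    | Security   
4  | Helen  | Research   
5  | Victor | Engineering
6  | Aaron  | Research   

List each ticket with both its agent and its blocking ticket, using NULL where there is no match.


Two LEFT JOINs from the same base table tickets: one to agents via agent_id, one to tickets itself via blocked_by. Both are LEFT so every ticket is preserved.
Match against agents:
  - ticket 1 (Wrong total): agent_id=NULL, no match -> kept with NULL
  - ticket 2 (Wrong timezone): agent_id=5 -> matches Victor
  - ticket 3 (Login fails): agent_id=6 -> matches Aaron
  - ticket 4 (Stale cache): agent_id=1 -> matches Uma
  - ticket 5 (Timeout error): agent_id=4 -> matches Helen
Match against tickets (self):
  - ticket 1 (Wrong total): blocked_by=NULL -> NULL
  - ticket 2 (Wrong timezone): blocked_by=NULL -> NULL
  - ticket 3 (Login fails): blocked_by=2 -> Wrong timezone
  - ticket 4 (Stale cache): blocked_by=NULL -> NULL
  - ticket 5 (Timeout error): blocked_by=3 -> Login fails

SQL:
SELECT a.title, b.name AS agent, c.title AS blocked_by
FROM tickets a
LEFT JOIN agents b ON a.agent_id = b.id
LEFT JOIN tickets c ON a.blocked_by = c.id

Result:
title          | agent  | blocked_by    
---------------+--------+---------------
Wrong total    | NULL   | NULL          
Wrong timezone | Victor | NULL          
Login fails    | Aaron  | Wrong timezone
Stale cache    | Uma    | NULL          
Timeout error  | Helen  | Login fails   


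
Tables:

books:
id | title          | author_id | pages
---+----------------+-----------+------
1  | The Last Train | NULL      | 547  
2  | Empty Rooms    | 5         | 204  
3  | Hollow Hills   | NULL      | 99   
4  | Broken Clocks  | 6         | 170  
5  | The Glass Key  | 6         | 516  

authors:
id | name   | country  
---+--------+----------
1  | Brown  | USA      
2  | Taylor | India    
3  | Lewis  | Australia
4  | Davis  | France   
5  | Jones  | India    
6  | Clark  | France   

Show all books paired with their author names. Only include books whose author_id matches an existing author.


INNER JOIN keeps only books rows whose author_id matches an id in authors. Walk through each book:
  - book 1 (The Last Train): author_id=NULL, no match -> dropped
  - book 2 (Empty Rooms): author_id=5 -> matches Jones
  - book 3 (Hollow Hills): author_id=NULL, no match -> dropped
  - book 4 (Broken Clocks): author_id=6 -> matches Clark
  - book 5 (The Glass Key): author_id=6 -> matches Clark
So 2 of 5 rows are dropped.

SQL:
SELECT a.title, b.name AS author
FROM books a
INNER JOIN authors b ON a.author_id = b.id

Result:
title         | author
--------------+-------
Empty Rooms   | Jones 
Broken Clocks | Clark 
The Glass Key | Clark 


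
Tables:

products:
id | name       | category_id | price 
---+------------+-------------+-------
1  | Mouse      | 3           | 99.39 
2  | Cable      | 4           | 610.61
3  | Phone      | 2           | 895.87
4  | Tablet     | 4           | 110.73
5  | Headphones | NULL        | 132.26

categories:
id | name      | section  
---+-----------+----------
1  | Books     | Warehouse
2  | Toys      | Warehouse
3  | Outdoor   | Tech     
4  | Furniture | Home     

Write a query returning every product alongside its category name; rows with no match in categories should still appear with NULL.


LEFT JOIN keeps every row from products (the left table); where category_id has no match in categories, the category columns become NULL. Walk through each product:
  - product 1 (Mouse): category_id=3 -> matches Outdoor
  - product 2 (Cable): category_id=4 -> matches Furniture
  - product 3 (Phone): category_id=2 -> matches Toys
  - product 4 (Tablet): category_id=4 -> matches Furniture
  - product 5 (Headphones): category_id=NULL, no match -> kept with NULL
All 5 rows appear; 1 has NULL category.

SQL:
SELECT a.name, b.name AS category
FROM products a
LEFT JOIN categories b ON a.category_id = b.id

Result:
name       | category 
-----------+----------
Mouse      | Outdoor  
Cable      | Furniture
Phone      | Toys     
Tablet     | Furniture
Headphones | NULL     


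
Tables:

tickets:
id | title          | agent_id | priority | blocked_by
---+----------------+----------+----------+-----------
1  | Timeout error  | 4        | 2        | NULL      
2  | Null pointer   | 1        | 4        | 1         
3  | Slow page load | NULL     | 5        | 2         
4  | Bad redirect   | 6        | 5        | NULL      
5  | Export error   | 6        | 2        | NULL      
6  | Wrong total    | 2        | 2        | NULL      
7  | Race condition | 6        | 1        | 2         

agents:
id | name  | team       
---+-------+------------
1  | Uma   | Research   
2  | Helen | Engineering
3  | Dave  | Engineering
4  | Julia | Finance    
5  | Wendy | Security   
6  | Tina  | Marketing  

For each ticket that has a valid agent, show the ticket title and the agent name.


INNER JOIN keeps only tickets rows whose agent_id matches an id in agents. Walk through each ticket:
  - ticket 1 (Timeout error): agent_id=4 -> matches Julia
  - ticket 2 (Null pointer): agent_id=1 -> matches Uma
  - ticket 3 (Slow page load): agent_id=NULL, no match -> dropped
  - ticket 4 (Bad redirect): agent_id=6 -> matches Tina
  - ticket 5 (Export error): agent_id=6 -> matches Tina
  - ticket 6 (Wrong total): agent_id=2 -> matches Helen
  - ticket 7 (Race condition): agent_id=6 -> matches Tina
So 1 of 7 rows is dropped.

SQL:
SELECT a.title, b.name AS agent
FROM tickets a
INNER JOIN agents b ON a.agent_id = b.id

Result:
title          | agent
---------------+------
Timeout error  | Julia
Null pointer   | Uma  
Bad redirect   | Tina 
Export error   | Tina 
Wrong total    | Helen
Race condition | Tina 


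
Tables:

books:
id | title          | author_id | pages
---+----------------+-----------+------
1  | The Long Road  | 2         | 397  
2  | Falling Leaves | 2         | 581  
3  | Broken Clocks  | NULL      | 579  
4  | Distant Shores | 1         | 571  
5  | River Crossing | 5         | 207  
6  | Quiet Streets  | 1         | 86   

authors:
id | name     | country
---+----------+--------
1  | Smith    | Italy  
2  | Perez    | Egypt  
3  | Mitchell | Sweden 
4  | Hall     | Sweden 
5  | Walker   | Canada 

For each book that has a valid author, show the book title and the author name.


INNER JOIN keeps only books rows whose author_id matches an id in authors. Walk through each book:
  - book 1 (The Long Road): author_id=2 -> matches Perez
  - book 2 (Falling Leaves): author_id=2 -> matches Perez
  - book 3 (Broken Clocks): author_id=NULL, no match -> dropped
  - book 4 (Distant Shores): author_id=1 -> matches Smith
  - book 5 (River Crossing): author_id=5 -> matches Walker
  - book 6 (Quiet Streets): author_id=1 -> matches Smith
So 1 of 6 rows is dropped.

SQL:
SELECT a.title, b.name AS author
FROM books a
INNER JOIN authors b ON a.author_id = b.id

Result:
title          | author
---------------+-------
The Long Road  | Perez 
Falling Leaves | Perez 
Distant Shores | Smith 
River Crossing | Walker
Quiet Streets  | Smith 


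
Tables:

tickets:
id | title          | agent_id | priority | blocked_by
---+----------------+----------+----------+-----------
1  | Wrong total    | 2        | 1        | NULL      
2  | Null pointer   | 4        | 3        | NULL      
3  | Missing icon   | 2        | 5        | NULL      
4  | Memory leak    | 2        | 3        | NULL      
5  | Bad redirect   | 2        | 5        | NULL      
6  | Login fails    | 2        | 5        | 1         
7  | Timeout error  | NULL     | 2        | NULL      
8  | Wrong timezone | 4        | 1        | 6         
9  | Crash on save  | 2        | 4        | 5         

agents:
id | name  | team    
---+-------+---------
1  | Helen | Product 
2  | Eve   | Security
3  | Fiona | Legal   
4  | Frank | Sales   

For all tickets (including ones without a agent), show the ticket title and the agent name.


LEFT JOIN keeps every row from tickets (the left table); where agent_id has no match in agents, the agent columns become NULL. Walk through each ticket:
  - ticket 1 (Wrong total): agent_id=2 -> matches Eve
  - ticket 2 (Null pointer): agent_id=4 -> matches Frank
  - ticket 3 (Missing icon): agent_id=2 -> matches Eve
  - ticket 4 (Memory leak): agent_id=2 -> matches Eve
  - ticket 5 (Bad redirect): agent_id=2 -> matches Eve
  - ticket 6 (Login fails): agent_id=2 -> matches Eve
  - ticket 7 (Timeout error): agent_id=NULL, no match -> kept with NULL
  - ticket 8 (Wrong timezone): agent_id=4 -> matches Frank
  - ticket 9 (Crash on save): agent_id=2 -> matches Eve
All 9 rows appear; 1 has NULL agent.

SQL:
SELECT a.title, b.name AS agent
FROM tickets a
LEFT JOIN agents b ON a.agent_id = b.id

Result:
title          | agent
---------------+------
Wrong total    | Eve  
Null pointer   | Frank
Missing icon   | Eve  
Memory leak    | Eve  
Bad redirect   | Eve  
Login fails    | Eve  
Timeout error  | NULL 
Wrong timezone | Frank
Crash on save  | Eve  


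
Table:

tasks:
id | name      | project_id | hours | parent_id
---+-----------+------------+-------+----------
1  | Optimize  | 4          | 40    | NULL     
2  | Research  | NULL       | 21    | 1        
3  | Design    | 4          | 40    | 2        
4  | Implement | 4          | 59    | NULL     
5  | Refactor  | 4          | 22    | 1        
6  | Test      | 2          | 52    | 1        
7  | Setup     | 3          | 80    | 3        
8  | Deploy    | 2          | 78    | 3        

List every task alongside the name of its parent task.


This is a self-join: tasks is joined to a second copy of itself, matching each row's parent_id to another row's id. Use LEFT JOIN so rows with parent_id=NULL are kept.
  - task 1 (Optimize): parent_id=NULL -> NULL
  - task 2 (Research): parent_id=1 -> Optimize
  - task 3 (Design): parent_id=2 -> Research
  - task 4 (Implement): parent_id=NULL -> NULL
  - task 5 (Refactor): parent_id=1 -> Optimize
  - task 6 (Test): parent_id=1 -> Optimize
  - task 7 (Setup): parent_id=3 -> Design
  - task 8 (Deploy): parent_id=3 -> Design

SQL:
SELECT a.name AS item, b.name AS parent
FROM tasks a
LEFT JOIN tasks b ON a.parent_id = b.id

Result:
item      | parent  
----------+---------
Optimize  | NULL    
Research  | Optimize
Design    | Research
Implement | NULL    
Refactor  | Optimize
Test      | Optimize
Setup     | Design  
Deploy    | Design  


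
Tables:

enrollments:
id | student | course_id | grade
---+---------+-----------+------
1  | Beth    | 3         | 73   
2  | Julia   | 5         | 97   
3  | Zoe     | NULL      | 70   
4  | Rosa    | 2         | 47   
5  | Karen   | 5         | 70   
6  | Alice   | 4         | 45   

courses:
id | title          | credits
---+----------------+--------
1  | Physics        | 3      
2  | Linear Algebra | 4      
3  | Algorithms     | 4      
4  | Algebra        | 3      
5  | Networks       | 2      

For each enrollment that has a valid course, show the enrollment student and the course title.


INNER JOIN keeps only enrollments rows whose course_id matches an id in courses. Walk through each enrollment:
  - enrollment 1 (Beth): course_id=3 -> matches Algorithms
  - enrollment 2 (Julia): course_id=5 -> matches Networks
  - enrollment 3 (Zoe): course_id=NULL, no match -> dropped
  - enrollment 4 (Rosa): course_id=2 -> matches Linear Algebra
  - enrollment 5 (Karen): course_id=5 -> matches Networks
  - enrollment 6 (Alice): course_id=4 -> matches Algebra
So 1 of 6 rows is dropped.

SQL:
SELECT a.student, b.title AS course
FROM enrollments a
INNER JOIN courses b ON a.course_id = b.id

Result:
student | course        
--------+---------------
Beth    | Algorithms    
Julia   | Networks      
Rosa    | Linear Algebra
Karen   | Networks      
Alice   | Algebra       


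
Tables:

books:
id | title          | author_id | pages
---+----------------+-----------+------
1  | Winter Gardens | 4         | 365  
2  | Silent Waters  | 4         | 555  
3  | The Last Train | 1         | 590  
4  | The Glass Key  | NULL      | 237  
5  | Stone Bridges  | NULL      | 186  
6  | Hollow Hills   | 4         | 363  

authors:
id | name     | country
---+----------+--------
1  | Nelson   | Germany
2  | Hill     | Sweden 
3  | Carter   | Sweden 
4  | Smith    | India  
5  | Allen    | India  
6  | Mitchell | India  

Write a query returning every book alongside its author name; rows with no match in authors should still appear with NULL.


LEFT JOIN keeps every row from books (the left table); where author_id has no match in authors, the author columns become NULL. Walk through each book:
  - book 1 (Winter Gardens): author_id=4 -> matches Smith
  - book 2 (Silent Waters): author_id=4 -> matches Smith
  - book 3 (The Last Train): author_id=1 -> matches Nelson
  - book 4 (The Glass Key): author_id=NULL, no match -> kept with NULL
  - book 5 (Stone Bridges): author_id=NULL, no match -> kept with NULL
  - book 6 (Hollow Hills): author_id=4 -> matches Smith
All 6 rows appear; 2 have NULL author.

SQL:
SELECT a.title, b.name AS author
FROM books a
LEFT JOIN authors b ON a.author_id = b.id

Result:
title          | author
---------------+-------
Winter Gardens | Smith 
Silent Waters  | Smith 
The Last Train | Nelson
The Glass Key  | NULL  
Stone Bridges  | NULL  
Hollow Hills   | Smith 


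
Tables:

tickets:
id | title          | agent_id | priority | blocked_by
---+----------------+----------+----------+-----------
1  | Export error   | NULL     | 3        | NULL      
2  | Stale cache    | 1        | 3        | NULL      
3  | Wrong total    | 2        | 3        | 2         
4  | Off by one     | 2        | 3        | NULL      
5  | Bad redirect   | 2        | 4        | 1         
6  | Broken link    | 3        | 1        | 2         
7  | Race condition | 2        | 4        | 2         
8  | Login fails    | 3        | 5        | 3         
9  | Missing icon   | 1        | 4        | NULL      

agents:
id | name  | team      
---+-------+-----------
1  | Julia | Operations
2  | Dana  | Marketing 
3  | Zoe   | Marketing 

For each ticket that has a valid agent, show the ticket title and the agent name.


INNER JOIN keeps only tickets rows whose agent_id matches an id in agents. Walk through each ticket:
  - ticket 1 (Export error): agent_id=NULL, no match -> dropped
  - ticket 2 (Stale cache): agent_id=1 -> matches Julia
  - ticket 3 (Wrong total): agent_id=2 -> matches Dana
  - ticket 4 (Off by one): agent_id=2 -> matches Dana
  - ticket 5 (Bad redirect): agent_id=2 -> matches Dana
  - ticket 6 (Broken link): agent_id=3 -> matches Zoe
  - ticket 7 (Race condition): agent_id=2 -> matches Dana
  - ticket 8 (Login fails): agent_id=3 -> matches Zoe
  - ticket 9 (Missing icon): agent_id=1 -> matches Julia
So 1 of 9 rows is dropped.

SQL:
SELECT a.title, b.name AS agent
FROM tickets a
INNER JOIN agents b ON a.agent_id = b.id

Result:
title          | agent
---------------+------
Stale cache    | Julia
Wrong total    | Dana 
Off by one     | Dana 
Bad redirect   | Dana 
Broken link    | Zoe  
Race condition | Dana 
Login fails    | Zoe  
Missing icon   | Julia


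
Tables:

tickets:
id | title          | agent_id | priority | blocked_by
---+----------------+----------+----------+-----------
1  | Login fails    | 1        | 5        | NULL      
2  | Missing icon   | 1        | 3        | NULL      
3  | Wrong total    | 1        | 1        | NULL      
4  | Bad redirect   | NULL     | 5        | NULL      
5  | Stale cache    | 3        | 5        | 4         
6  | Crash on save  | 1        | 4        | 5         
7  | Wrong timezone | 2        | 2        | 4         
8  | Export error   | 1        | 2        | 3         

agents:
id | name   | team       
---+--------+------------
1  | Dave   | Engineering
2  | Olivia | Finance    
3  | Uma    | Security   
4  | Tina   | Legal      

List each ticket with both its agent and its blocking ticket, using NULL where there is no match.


Two LEFT JOINs from the same base table tickets: one to agents via agent_id, one to tickets itself via blocked_by. Both are LEFT so every ticket is preserved.
Match against agents:
  - ticket 1 (Login fails): agent_id=1 -> matches Dave
  - ticket 2 (Missing icon): agent_id=1 -> matches Dave
  - ticket 3 (Wrong total): agent_id=1 -> matches Dave
  - ticket 4 (Bad redirect): agent_id=NULL, no match -> kept with NULL
  - ticket 5 (Stale cache): agent_id=3 -> matches Uma
  - ticket 6 (Crash on save): agent_id=1 -> matches Dave
  - ticket 7 (Wrong timezone): agent_id=2 -> matches Olivia
  - ticket 8 (Export error): agent_id=1 -> matches Dave
Match against tickets (self):
  - ticket 1 (Login fails): blocked_by=NULL -> NULL
  - ticket 2 (Missing icon): blocked_by=NULL -> NULL
  - ticket 3 (Wrong total): blocked_by=NULL -> NULL
  - ticket 4 (Bad redirect): blocked_by=NULL -> NULL
  - ticket 5 (Stale cache): blocked_by=4 -> Bad redirect
  - ticket 6 (Crash on save): blocked_by=5 -> Stale cache
  - ticket 7 (Wrong timezone): blocked_by=4 -> Bad redirect
  - ticket 8 (Export error): blocked_by=3 -> Wrong total

SQL:
SELECT a.title, b.name AS agent, c.title AS blocked_by
FROM tickets a
LEFT JOIN agents b ON a.agent_id = b.id
LEFT JOIN tickets c ON a.blocked_by = c.id

Result:
title          | agent  | blocked_by  
---------------+--------+-------------
Login fails    | Dave   | NULL        
Missing icon   | Dave   | NULL        
Wrong total    | Dave   | NULL        
Bad redirect   | NULL   | NULL        
Stale cache    | Uma    | Bad redirect
Crash on save  | Dave   | Stale cache 
Wrong timezone | Olivia | Bad redirect
Export error   | Dave   | Wrong total 


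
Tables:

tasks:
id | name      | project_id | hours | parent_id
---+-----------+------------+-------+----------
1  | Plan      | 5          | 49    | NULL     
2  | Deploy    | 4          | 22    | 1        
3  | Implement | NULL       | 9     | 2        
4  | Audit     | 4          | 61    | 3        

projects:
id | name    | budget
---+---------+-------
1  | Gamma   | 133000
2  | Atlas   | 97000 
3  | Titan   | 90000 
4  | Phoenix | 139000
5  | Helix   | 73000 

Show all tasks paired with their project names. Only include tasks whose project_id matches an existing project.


INNER JOIN keeps only tasks rows whose project_id matches an id in projects. Walk through each task:
  - task 1 (Plan): project_id=5 -> matches Helix
  - task 2 (Deploy): project_id=4 -> matches Phoenix
  - task 3 (Implement): project_id=NULL, no match -> dropped
  - task 4 (Audit): project_id=4 -> matches Phoenix
So 1 of 4 rows is dropped.

SQL:
SELECT a.name, b.name AS project
FROM tasks a
INNER JOIN projects b ON a.project_id = b.id

Result:
name   | project
-------+--------
Plan   | Helix  
Deploy | Phoenix
Audit  | Phoenix


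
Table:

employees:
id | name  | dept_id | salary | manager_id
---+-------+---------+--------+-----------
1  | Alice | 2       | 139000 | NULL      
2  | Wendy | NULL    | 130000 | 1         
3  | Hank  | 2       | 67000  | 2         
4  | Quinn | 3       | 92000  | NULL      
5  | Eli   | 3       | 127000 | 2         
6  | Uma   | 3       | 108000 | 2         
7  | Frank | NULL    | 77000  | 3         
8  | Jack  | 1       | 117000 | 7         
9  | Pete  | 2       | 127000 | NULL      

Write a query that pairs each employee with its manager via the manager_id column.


This is a self-join: employees is joined to a second copy of itself, matching each row's manager_id to another row's id. Use LEFT JOIN so rows with manager_id=NULL are kept.
  - employee 1 (Alice): manager_id=NULL -> NULL
  - employee 2 (Wendy): manager_id=1 -> Alice
  - employee 3 (Hank): manager_id=2 -> Wendy
  - employee 4 (Quinn): manager_id=NULL -> NULL
  - employee 5 (Eli): manager_id=2 -> Wendy
  - employee 6 (Uma): manager_id=2 -> Wendy
  - employee 7 (Frank): manager_id=3 -> Hank
  - employee 8 (Jack): manager_id=7 -> Frank
  - employee 9 (Pete): manager_id=NULL -> NULL

SQL:
SELECT a.name AS item, b.name AS manager
FROM employees a
LEFT JOIN employees b ON a.manager_id = b.id

Result:
item  | manager
------+--------
Alice | NULL   
Wendy | Alice  
Hank  | Wendy  
Quinn | NULL   
Eli   | Wendy  
Uma   | Wendy  
Frank | Hank   
Jack  | Frank  
Pete  | NULL   


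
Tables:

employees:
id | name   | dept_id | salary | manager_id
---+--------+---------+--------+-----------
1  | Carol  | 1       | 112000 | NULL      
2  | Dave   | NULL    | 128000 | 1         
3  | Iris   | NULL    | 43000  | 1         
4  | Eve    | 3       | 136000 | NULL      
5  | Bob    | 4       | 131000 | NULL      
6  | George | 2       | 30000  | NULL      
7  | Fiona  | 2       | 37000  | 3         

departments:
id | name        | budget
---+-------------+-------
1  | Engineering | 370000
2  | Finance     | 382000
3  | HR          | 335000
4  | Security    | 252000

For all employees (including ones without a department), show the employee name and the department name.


LEFT JOIN keeps every row from employees (the left table); where dept_id has no match in departments, the department columns become NULL. Walk through each employee:
  - employee 1 (Carol): dept_id=1 -> matches Engineering
  - employee 2 (Dave): dept_id=NULL, no match -> kept with NULL
  - employee 3 (Iris): dept_id=NULL, no match -> kept with NULL
  - employee 4 (Eve): dept_id=3 -> matches HR
  - employee 5 (Bob): dept_id=4 -> matches Security
  - employee 6 (George): dept_id=2 -> matches Finance
  - employee 7 (Fiona): dept_id=2 -> matches Finance
All 7 rows appear; 2 have NULL department.

SQL:
SELECT a.name, b.name AS department
FROM employees a
LEFT JOIN departments b ON a.dept_id = b.id

Result:
name   | department 
-------+------------
Carol  | Engineering
Dave   | NULL       
Iris   | NULL       
Eve    | HR         
Bob    | Security   
George | Finance    
Fiona  | Finance    


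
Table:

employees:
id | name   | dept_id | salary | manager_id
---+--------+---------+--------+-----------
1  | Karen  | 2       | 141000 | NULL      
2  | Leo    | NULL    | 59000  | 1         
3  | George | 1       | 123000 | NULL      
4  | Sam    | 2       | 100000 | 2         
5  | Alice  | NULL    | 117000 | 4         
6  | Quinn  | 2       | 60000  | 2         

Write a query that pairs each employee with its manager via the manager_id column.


This is a self-join: employees is joined to a second copy of itself, matching each row's manager_id to another row's id. Use LEFT JOIN so rows with manager_id=NULL are kept.
  - employee 1 (Karen): manager_id=NULL -> NULL
  - employee 2 (Leo): manager_id=1 -> Karen
  - employee 3 (George): manager_id=NULL -> NULL
  - employee 4 (Sam): manager_id=2 -> Leo
  - employee 5 (Alice): manager_id=4 -> Sam
  - employee 6 (Quinn): manager_id=2 -> Leo

SQL:
SELECT a.name AS item, b.name AS manager
FROM employees a
LEFT JOIN employees b ON a.manager_id = b.id

Result:
item   | manager
-------+--------
Karen  | NULL   
Leo    | Karen  
George | NULL   
Sam    | Leo    
Alice  | Sam    
Quinn  | Leo    


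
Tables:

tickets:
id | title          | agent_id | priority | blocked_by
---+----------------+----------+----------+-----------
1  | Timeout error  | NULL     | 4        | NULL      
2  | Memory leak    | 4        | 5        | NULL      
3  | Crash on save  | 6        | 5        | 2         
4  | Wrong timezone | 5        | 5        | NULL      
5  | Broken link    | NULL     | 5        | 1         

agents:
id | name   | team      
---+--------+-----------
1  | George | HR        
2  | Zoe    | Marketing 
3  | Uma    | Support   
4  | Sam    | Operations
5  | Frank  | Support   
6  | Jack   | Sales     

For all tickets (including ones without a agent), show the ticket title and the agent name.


LEFT JOIN keeps every row from tickets (the left table); where agent_id has no match in agents, the agent columns become NULL. Walk through each ticket:
  - ticket 1 (Timeout error): agent_id=NULL, no match -> kept with NULL
  - ticket 2 (Memory leak): agent_id=4 -> matches Sam
  - ticket 3 (Crash on save): agent_id=6 -> matches Jack
  - ticket 4 (Wrong timezone): agent_id=5 -> matches Frank
  - ticket 5 (Broken link): agent_id=NULL, no match -> kept with NULL
All 5 rows appear; 2 have NULL agent.

SQL:
SELECT a.title, b.name AS agent
FROM tickets a
LEFT JOIN agents b ON a.agent_id = b.id

Result:
title          | agent
---------------+------
Timeout error  | NULL 
Memory leak    | Sam  
Crash on save  | Jack 
Wrong timezone | Frank
Broken link    | NULL 


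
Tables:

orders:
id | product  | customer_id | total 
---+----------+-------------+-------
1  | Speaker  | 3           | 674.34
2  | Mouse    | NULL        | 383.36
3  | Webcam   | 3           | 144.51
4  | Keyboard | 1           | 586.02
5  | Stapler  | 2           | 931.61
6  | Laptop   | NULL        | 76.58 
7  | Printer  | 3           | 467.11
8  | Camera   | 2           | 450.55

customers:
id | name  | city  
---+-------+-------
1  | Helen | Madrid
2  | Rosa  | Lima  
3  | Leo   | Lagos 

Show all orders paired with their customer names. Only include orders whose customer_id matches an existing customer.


INNER JOIN keeps only orders rows whose customer_id matches an id in customers. Walk through each order:
  - order 1 (Speaker): customer_id=3 -> matches Leo
  - order 2 (Mouse): customer_id=NULL, no match -> dropped
  - order 3 (Webcam): customer_id=3 -> matches Leo
  - order 4 (Keyboard): customer_id=1 -> matches Helen
  - order 5 (Stapler): customer_id=2 -> matches Rosa
  - order 6 (Laptop): customer_id=NULL, no match -> dropped
  - order 7 (Printer): customer_id=3 -> matches Leo
  - order 8 (Camera): customer_id=2 -> matches Rosa
So 2 of 8 rows are dropped.

SQL:
SELECT a.product, b.name AS customer
FROM orders a
INNER JOIN customers b ON a.customer_id = b.id

Result:
product  | customer
---------+---------
Speaker  | Leo     
Webcam   | Leo     
Keyboard | Helen   
Stapler  | Rosa    
Printer  | Leo     
Camera   | Rosa    


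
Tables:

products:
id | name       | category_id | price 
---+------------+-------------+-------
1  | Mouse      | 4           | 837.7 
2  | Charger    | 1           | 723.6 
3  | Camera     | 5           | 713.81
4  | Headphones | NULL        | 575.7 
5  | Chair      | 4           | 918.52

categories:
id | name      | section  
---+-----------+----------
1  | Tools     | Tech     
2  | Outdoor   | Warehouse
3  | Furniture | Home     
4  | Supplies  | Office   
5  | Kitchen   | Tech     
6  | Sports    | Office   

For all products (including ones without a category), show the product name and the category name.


LEFT JOIN keeps every row from products (the left table); where category_id has no match in categories, the category columns become NULL. Walk through each product:
  - product 1 (Mouse): category_id=4 -> matches Supplies
  - product 2 (Charger): category_id=1 -> matches Tools
  - product 3 (Camera): category_id=5 -> matches Kitchen
  - product 4 (Headphones): category_id=NULL, no match -> kept with NULL
  - product 5 (Chair): category_id=4 -> matches Supplies
All 5 rows appear; 1 has NULL category.

SQL:
SELECT a.name, b.name AS category
FROM products a
LEFT JOIN categories b ON a.category_id = b.id

Result:
name       | category
-----------+---------
Mouse      | Supplies
Charger    | Tools   
Camera     | Kitchen 
Headphones | NULL    
Chair      | Supplies


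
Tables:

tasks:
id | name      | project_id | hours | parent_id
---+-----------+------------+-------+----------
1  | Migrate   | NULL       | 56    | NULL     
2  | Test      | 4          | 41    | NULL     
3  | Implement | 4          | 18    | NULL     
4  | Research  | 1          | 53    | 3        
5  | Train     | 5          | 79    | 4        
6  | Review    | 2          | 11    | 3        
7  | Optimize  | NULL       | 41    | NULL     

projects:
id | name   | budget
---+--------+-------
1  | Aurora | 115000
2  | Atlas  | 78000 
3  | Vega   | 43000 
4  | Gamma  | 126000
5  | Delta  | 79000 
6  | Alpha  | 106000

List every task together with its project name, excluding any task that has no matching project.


INNER JOIN keeps only tasks rows whose project_id matches an id in projects. Walk through each task:
  - task 1 (Migrate): project_id=NULL, no match -> dropped
  - task 2 (Test): project_id=4 -> matches Gamma
  - task 3 (Implement): project_id=4 -> matches Gamma
  - task 4 (Research): project_id=1 -> matches Aurora
  - task 5 (Train): project_id=5 -> matches Delta
  - task 6 (Review): project_id=2 -> matches Atlas
  - task 7 (Optimize): project_id=NULL, no match -> dropped
So 2 of 7 rows are dropped.

SQL:
SELECT a.name, b.name AS project
FROM tasks a
INNER JOIN projects b ON a.project_id = b.id

Result:
name      | project
----------+--------
Test      | Gamma  
Implement | Gamma  
Research  | Aurora 
Train     | Delta  
Review    | Atlas  
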